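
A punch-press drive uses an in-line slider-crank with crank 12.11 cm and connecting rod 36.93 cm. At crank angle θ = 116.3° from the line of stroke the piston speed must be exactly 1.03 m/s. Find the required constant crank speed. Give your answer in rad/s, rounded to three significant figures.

11.2

For an in-line slider-crank, |v_piston| = rω|sinθ|·[1 + r cosθ/√(L² − r² sin²θ)].
With r = 0.1211 m, L = 0.3693 m, θ = 116.3°: the bracketed kinematic factor |dx/dθ| = 0.092062 m.
ω = v/|dx/dθ| = 1.03/0.092062 = 11.188 rad/s.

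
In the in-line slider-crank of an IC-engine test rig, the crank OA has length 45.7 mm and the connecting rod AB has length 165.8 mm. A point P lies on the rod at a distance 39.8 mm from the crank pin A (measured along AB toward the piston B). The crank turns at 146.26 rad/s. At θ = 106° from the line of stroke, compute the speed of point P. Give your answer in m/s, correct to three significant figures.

ω = 146.3 rad/s.  Crank-pin speed |V_A| = rω = 6.6841 m/s, perpendicular to OA.
Rod angle: sinφ = −(r/L) sinθ ⇒ φ = -15.364°; ω_rod = −rω cosθ/√(L²−r²sin²θ) = +11.524 rad/s.
V_P = V_A + ω_rod × AP, with AP = 0.0398 m along the rod.
Components: V_Px = −rω sinθ − a·ω_rod·sinφ = -6.3036 m/s;  V_Py = rω cosθ + a·ω_rod·cosφ = -1.4001 m/s.
|V_P| = √(V_Px² + V_Py²) = 6.4573 m/s.

6.46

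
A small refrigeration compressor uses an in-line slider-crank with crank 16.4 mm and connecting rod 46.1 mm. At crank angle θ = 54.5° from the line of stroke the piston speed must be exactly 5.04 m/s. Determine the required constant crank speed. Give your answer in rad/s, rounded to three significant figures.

310

For an in-line slider-crank, |v_piston| = rω|sinθ|·[1 + r cosθ/√(L² − r² sin²θ)].
With r = 0.0164 m, L = 0.0461 m, θ = 54.5°: the bracketed kinematic factor |dx/dθ| = 0.016233 m.
ω = v/|dx/dθ| = 5.04/0.016233 = 310.47 rad/s.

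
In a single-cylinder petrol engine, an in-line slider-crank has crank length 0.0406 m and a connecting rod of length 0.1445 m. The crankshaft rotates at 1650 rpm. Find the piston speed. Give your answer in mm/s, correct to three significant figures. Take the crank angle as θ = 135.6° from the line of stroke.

3900

ω = 2π·1650/60 = 172.8 rad/s
For an in-line slider-crank, x = r cosθ + √(L² − r² sin²θ), so v = −rω sinθ·[1 + r cosθ/√(L² − r² sin²θ)].
With r = 0.0406 m, L = 0.1445 m, θ = 135.6°: √(L² − r² sin²θ) = 0.14168 m.
v = −0.0406·172.8·0.69966·[1 + 0.0406·-0.71447/0.14168] = -3.9033 m/s.
|v| = 3.9033 m/s = 3903.3 mm/s.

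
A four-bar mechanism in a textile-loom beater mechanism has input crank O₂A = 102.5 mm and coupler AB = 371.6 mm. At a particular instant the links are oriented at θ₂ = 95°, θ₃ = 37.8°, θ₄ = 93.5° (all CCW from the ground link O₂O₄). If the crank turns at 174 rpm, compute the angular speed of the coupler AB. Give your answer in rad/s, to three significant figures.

ω₂ = 18.22 rad/s (from 174 rpm).
Differentiating the loop-closure r₂e^{iθ₂}+r₃e^{iθ₃}=r₁+r₄e^{iθ₄} gives r₂ω₂e^{iθ₂}+r₃ω₃e^{iθ₃}=r₄ω₄e^{iθ₄}.
Eliminating the other unknown: ω₃ = r₂ω₂ sin(θ₄−θ₂) / [r₃ sin(θ₃−θ₄)].
Numerator sine = -0.02618; denominator sine = -0.82610.
Result = 0.1025·18.22·(-0.02618) / (0.3716·(-0.82610)) = +0.15926 rad/s; magnitude 0.15926 rad/s.

0.159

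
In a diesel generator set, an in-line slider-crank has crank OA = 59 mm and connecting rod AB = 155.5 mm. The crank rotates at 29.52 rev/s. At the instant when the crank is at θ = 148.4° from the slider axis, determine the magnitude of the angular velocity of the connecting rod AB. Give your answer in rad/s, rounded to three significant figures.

61.2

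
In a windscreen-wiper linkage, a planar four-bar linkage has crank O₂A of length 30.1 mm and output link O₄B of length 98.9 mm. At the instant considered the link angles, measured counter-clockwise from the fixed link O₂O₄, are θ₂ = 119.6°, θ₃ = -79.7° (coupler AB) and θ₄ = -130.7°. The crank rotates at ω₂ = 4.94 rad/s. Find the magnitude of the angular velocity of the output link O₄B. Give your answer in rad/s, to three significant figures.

0.639

ω₂ = 4.94 rad/s
Differentiating the loop-closure r₂e^{iθ₂}+r₃e^{iθ₃}=r₁+r₄e^{iθ₄} gives r₂ω₂e^{iθ₂}+r₃ω₃e^{iθ₃}=r₄ω₄e^{iθ₄}.
Eliminating the other unknown: ω₄ = r₂ω₂ sin(θ₂−θ₃) / [r₄ sin(θ₄−θ₃)].
Numerator sine = -0.33051; denominator sine = -0.77715.
Result = 0.0301·4.94·(-0.33051) / (0.0989·(-0.77715)) = +0.63942 rad/s; magnitude 0.63942 rad/s.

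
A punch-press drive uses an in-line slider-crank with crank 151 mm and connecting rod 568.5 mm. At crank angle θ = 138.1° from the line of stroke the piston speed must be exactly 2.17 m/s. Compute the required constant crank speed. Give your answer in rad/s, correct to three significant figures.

26.9

For an in-line slider-crank, |v_piston| = rω|sinθ|·[1 + r cosθ/√(L² − r² sin²θ)].
With r = 0.151 m, L = 0.5685 m, θ = 138.1°: the bracketed kinematic factor |dx/dθ| = 0.080585 m.
ω = v/|dx/dθ| = 2.17/0.080585 = 26.928 rad/s.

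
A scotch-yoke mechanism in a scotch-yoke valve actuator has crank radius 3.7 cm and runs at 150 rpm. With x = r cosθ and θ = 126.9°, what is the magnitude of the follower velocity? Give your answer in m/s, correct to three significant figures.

ω = 15.71 rad/s (from 150 rpm).
x = r cosθ ⇒ ẋ = −rω sinθ.
|v| = rω|sinθ| = 0.037·15.71·|sin 126.9°| = 0.46477 m/s.

0.465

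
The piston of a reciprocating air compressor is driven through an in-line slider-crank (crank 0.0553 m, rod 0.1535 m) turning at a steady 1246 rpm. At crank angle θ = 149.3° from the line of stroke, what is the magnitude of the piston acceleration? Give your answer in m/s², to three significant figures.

ω = 2π·1246/60 = 130.5 rad/s
x(θ) = r cosθ + √(L² − r² sin²θ); with ω constant, a = ω²·d²x/dθ².
d²x/dθ² = −r cosθ − r²(cos2θ)/√u − r⁴ sin²2θ/(4u^{3/2}),  u = L² − r² sin²θ = 0.0227651 m².
Substituting r = 0.0553 m, L = 0.1535 m, θ = 149.3°: d²x/dθ² = +0.037323 m.
a = ω²·d²x/dθ² = (130.5)²·(+0.037323) = +635.43 m/s²;  |a| = 635.43 m/s².

635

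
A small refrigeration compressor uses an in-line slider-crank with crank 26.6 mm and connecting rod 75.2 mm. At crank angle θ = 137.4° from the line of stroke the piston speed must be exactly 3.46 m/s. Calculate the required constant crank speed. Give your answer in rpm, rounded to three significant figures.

For an in-line slider-crank, |v_piston| = rω|sinθ|·[1 + r cosθ/√(L² − r² sin²θ)].
With r = 0.0266 m, L = 0.0752 m, θ = 137.4°: the bracketed kinematic factor |dx/dθ| = 0.013176 m.
ω = v/|dx/dθ| = 3.46/0.013176 = 262.59 rad/s.
N = 60ω/(2π) = 2507.5 rpm.

2510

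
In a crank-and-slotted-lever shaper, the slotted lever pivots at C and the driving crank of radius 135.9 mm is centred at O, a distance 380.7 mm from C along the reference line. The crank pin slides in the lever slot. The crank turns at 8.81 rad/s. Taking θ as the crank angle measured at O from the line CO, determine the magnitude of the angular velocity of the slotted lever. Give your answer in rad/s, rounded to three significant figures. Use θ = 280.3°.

1.34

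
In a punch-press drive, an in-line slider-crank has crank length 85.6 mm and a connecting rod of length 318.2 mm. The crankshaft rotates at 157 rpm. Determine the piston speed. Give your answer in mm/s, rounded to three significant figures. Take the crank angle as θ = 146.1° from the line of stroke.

608

ω = 2π·157/60 = 16.44 rad/s
For an in-line slider-crank, x = r cosθ + √(L² − r² sin²θ), so v = −rω sinθ·[1 + r cosθ/√(L² − r² sin²θ)].
With r = 0.0856 m, L = 0.3182 m, θ = 146.1°: √(L² − r² sin²θ) = 0.3146 m.
v = −0.0856·16.44·0.55775·[1 + 0.0856·-0.83001/0.3146] = -0.60767 m/s.
|v| = 0.60767 m/s = 607.67 mm/s.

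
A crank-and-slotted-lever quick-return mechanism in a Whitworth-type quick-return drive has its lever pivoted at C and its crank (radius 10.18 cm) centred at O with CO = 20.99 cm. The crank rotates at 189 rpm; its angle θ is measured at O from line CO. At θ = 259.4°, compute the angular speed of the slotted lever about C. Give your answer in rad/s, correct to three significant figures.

2.73

ω = 19.79 rad/s (from 189 rpm).
Crank pin A relative to C: A = (d + r cosθ, r sinθ); lever angle φ = atan2(r sinθ, d + r cosθ).
Differentiating tanφ: φ̇ = rω(d cosθ + r)/(d² + r² + 2dr cosθ).
d² + r² + 2dr cosθ = |CA|² = 0.04656 m²;  d cosθ + r = +0.063189 m.
|ω_lever| = |0.1018·19.79·+0.063189| / 0.04656 = 2.7344 rad/s.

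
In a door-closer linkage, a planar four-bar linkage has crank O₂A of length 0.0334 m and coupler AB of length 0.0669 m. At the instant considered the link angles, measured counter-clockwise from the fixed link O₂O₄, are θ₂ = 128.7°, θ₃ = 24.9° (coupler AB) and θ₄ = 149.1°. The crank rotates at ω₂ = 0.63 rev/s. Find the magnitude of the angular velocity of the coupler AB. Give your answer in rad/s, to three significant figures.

ω₂ = 3.958 rad/s (from 0.63 rev/s).
Differentiating the loop-closure r₂e^{iθ₂}+r₃e^{iθ₃}=r₁+r₄e^{iθ₄} gives r₂ω₂e^{iθ₂}+r₃ω₃e^{iθ₃}=r₄ω₄e^{iθ₄}.
Eliminating the other unknown: ω₃ = r₂ω₂ sin(θ₄−θ₂) / [r₃ sin(θ₃−θ₄)].
Numerator sine = +0.34857; denominator sine = -0.82708.
Result = 0.0334·3.958·(+0.34857) / (0.0669·(-0.82708)) = -0.83289 rad/s; magnitude 0.83289 rad/s.

0.833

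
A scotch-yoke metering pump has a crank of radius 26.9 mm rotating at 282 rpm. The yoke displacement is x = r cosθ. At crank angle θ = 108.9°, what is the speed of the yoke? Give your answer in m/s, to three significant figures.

ω = 29.53 rad/s (from 282 rpm).
x = r cosθ ⇒ ẋ = −rω sinθ.
|v| = rω|sinθ| = 0.0269·29.53·|sin 108.9°| = 0.75155 m/s.

0.752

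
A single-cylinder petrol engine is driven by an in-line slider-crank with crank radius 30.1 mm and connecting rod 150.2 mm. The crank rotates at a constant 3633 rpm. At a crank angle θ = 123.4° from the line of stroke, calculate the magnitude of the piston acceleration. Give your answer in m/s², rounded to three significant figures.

ω = 2π·3633/60 = 380.4 rad/s
x(θ) = r cosθ + √(L² − r² sin²θ); with ω constant, a = ω²·d²x/dθ².
d²x/dθ² = −r cosθ − r²(cos2θ)/√u − r⁴ sin²2θ/(4u^{3/2}),  u = L² − r² sin²θ = 0.0219286 m².
Substituting r = 0.0301 m, L = 0.1502 m, θ = 123.4°: d²x/dθ² = +0.018926 m.
a = ω²·d²x/dθ² = (380.4)²·(+0.018926) = +2739.4 m/s²;  |a| = 2739.4 m/s².

2740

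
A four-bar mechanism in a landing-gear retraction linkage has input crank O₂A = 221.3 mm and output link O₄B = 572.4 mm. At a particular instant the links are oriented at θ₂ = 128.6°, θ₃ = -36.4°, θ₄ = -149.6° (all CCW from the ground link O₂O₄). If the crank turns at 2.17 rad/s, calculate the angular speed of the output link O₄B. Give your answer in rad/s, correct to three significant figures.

0.236

ω₂ = 2.17 rad/s
Differentiating the loop-closure r₂e^{iθ₂}+r₃e^{iθ₃}=r₁+r₄e^{iθ₄} gives r₂ω₂e^{iθ₂}+r₃ω₃e^{iθ₃}=r₄ω₄e^{iθ₄}.
Eliminating the other unknown: ω₄ = r₂ω₂ sin(θ₂−θ₃) / [r₄ sin(θ₄−θ₃)].
Numerator sine = +0.25882; denominator sine = -0.91914.
Result = 0.2213·2.17·(+0.25882) / (0.5724·(-0.91914)) = -0.23624 rad/s; magnitude 0.23624 rad/s.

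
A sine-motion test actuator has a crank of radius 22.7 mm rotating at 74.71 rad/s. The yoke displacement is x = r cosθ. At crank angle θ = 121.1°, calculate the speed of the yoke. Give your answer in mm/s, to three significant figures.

1450

ω = 74.71 rad/s
x = r cosθ ⇒ ẋ = −rω sinθ.
|v| = rω|sinθ| = 0.0227·74.71·|sin 121.1°| = 1.4522 m/s = 1452.2 mm/s.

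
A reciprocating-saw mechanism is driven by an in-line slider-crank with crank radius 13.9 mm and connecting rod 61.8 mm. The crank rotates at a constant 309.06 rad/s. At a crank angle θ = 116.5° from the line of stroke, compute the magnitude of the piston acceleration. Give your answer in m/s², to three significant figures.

ω = 309.1 rad/s
x(θ) = r cosθ + √(L² − r² sin²θ); with ω constant, a = ω²·d²x/dθ².
d²x/dθ² = −r cosθ − r²(cos2θ)/√u − r⁴ sin²2θ/(4u^{3/2}),  u = L² − r² sin²θ = 0.0036645 m².
Substituting r = 0.0139 m, L = 0.0618 m, θ = 116.5°: d²x/dθ² = +0.0080961 m.
a = ω²·d²x/dθ² = (309.1)²·(+0.0080961) = +773.33 m/s²;  |a| = 773.33 m/s².

773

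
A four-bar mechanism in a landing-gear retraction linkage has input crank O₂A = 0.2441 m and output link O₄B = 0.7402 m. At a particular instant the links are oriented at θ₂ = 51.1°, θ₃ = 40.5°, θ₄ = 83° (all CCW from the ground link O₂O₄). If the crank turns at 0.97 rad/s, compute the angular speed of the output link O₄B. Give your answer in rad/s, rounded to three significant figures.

ω₂ = 0.97 rad/s
Differentiating the loop-closure r₂e^{iθ₂}+r₃e^{iθ₃}=r₁+r₄e^{iθ₄} gives r₂ω₂e^{iθ₂}+r₃ω₃e^{iθ₃}=r₄ω₄e^{iθ₄}.
Eliminating the other unknown: ω₄ = r₂ω₂ sin(θ₂−θ₃) / [r₄ sin(θ₄−θ₃)].
Numerator sine = +0.18395; denominator sine = +0.67559.
Result = 0.2441·0.97·(+0.18395) / (0.7402·(+0.67559)) = +0.087098 rad/s; magnitude 0.087098 rad/s.

0.0871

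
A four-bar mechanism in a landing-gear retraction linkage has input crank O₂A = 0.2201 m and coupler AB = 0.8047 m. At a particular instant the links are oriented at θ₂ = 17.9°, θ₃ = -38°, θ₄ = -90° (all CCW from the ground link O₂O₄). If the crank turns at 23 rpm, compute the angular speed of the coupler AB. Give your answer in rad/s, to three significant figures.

ω₂ = 2.409 rad/s (from 23 rpm).
Differentiating the loop-closure r₂e^{iθ₂}+r₃e^{iθ₃}=r₁+r₄e^{iθ₄} gives r₂ω₂e^{iθ₂}+r₃ω₃e^{iθ₃}=r₄ω₄e^{iθ₄}.
Eliminating the other unknown: ω₃ = r₂ω₂ sin(θ₄−θ₂) / [r₃ sin(θ₃−θ₄)].
Numerator sine = -0.95159; denominator sine = +0.78801.
Result = 0.2201·2.409·(-0.95159) / (0.8047·(+0.78801)) = -0.79554 rad/s; magnitude 0.79554 rad/s.

0.796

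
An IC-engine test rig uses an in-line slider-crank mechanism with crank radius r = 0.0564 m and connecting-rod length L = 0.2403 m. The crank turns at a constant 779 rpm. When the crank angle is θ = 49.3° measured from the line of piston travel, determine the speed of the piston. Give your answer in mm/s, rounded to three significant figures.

4030

ω = 2π·779/60 = 81.58 rad/s
For an in-line slider-crank, x = r cosθ + √(L² − r² sin²θ), so v = −rω sinθ·[1 + r cosθ/√(L² − r² sin²θ)].
With r = 0.0564 m, L = 0.2403 m, θ = 49.3°: √(L² − r² sin²θ) = 0.23647 m.
v = −0.0564·81.58·0.75813·[1 + 0.0564·0.65210/0.23647] = -4.0306 m/s.
|v| = 4.0306 m/s = 4030.6 mm/s.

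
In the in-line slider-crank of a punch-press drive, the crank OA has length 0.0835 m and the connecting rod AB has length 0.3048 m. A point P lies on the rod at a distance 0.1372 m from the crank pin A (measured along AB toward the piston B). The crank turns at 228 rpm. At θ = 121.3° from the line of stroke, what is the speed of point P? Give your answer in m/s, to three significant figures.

ω = 23.88 rad/s.  Crank-pin speed |V_A| = rω = 1.9937 m/s, perpendicular to OA.
Rod angle: sinφ = −(r/L) sinθ ⇒ φ = -13.537°; ω_rod = −rω cosθ/√(L²−r²sin²θ) = +3.4952 rad/s.
V_P = V_A + ω_rod × AP, with AP = 0.1372 m along the rod.
Components: V_Px = −rω sinθ − a·ω_rod·sinφ = -1.5912 m/s;  V_Py = rω cosθ + a·ω_rod·cosφ = -0.56952 m/s.
|V_P| = √(V_Px² + V_Py²) = 1.6901 m/s.

1.69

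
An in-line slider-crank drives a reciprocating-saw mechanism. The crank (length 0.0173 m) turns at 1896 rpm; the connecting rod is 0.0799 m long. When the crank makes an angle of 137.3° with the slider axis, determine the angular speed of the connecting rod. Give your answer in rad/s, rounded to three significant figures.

31.9

ω = 198.5 rad/s (converted from 1896 rpm).
The rod makes angle φ with the slider axis where L sinφ = r sinθ; differentiating, L cosφ·φ̇ = r ω cosθ.
L cosφ = √(L² − r² sin²θ) = 0.079034 m.
|ω_rod| = r ω |cosθ| / √(L² − r² sin²θ) = 0.0173·198.5·0.73491/0.079034 = 31.94 rad/s.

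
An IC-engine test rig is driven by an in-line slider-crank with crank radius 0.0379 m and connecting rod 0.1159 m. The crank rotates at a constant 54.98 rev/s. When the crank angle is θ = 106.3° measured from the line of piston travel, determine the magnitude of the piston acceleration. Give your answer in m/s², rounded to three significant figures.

ω = 2π·55 = 345.4 rad/s
x(θ) = r cosθ + √(L² − r² sin²θ); with ω constant, a = ω²·d²x/dθ².
d²x/dθ² = −r cosθ − r²(cos2θ)/√u − r⁴ sin²2θ/(4u^{3/2}),  u = L² − r² sin²θ = 0.0121096 m².
Substituting r = 0.0379 m, L = 0.1159 m, θ = 106.3°: d²x/dθ² = +0.021522 m.
a = ω²·d²x/dθ² = (345.4)²·(+0.021522) = +2568.3 m/s²;  |a| = 2568.3 m/s².

2570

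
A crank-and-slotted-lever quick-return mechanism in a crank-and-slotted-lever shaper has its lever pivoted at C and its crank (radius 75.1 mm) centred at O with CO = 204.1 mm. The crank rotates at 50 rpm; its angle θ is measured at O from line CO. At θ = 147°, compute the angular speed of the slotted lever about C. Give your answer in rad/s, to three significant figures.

1.75

ω = 5.236 rad/s (from 50 rpm).
Crank pin A relative to C: A = (d + r cosθ, r sinθ); lever angle φ = atan2(r sinθ, d + r cosθ).
Differentiating tanφ: φ̇ = rω(d cosθ + r)/(d² + r² + 2dr cosθ).
d² + r² + 2dr cosθ = |CA|² = 0.0215867 m²;  d cosθ + r = -0.096073 m.
|ω_lever| = |0.0751·5.236·-0.096073| / 0.0215867 = 1.7501 rad/s.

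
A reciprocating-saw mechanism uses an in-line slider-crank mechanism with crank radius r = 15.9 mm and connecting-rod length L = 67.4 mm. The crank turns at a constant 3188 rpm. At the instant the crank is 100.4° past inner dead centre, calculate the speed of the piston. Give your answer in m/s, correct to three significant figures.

4.99

ω = 2π·3188/60 = 333.8 rad/s
For an in-line slider-crank, x = r cosθ + √(L² − r² sin²θ), so v = −rω sinθ·[1 + r cosθ/√(L² − r² sin²θ)].
With r = 0.0159 m, L = 0.0674 m, θ = 100.4°: √(L² − r² sin²θ) = 0.065561 m.
v = −0.0159·333.8·0.98357·[1 + 0.0159·-0.18052/0.065561] = -4.9924 m/s.
|v| = 4.9924 m/s.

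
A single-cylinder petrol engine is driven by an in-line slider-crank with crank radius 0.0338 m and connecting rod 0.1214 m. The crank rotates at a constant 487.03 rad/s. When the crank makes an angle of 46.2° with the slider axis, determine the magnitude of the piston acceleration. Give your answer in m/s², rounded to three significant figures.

5500

ω = 487 rad/s
x(θ) = r cosθ + √(L² − r² sin²θ); with ω constant, a = ω²·d²x/dθ².
d²x/dθ² = −r cosθ − r²(cos2θ)/√u − r⁴ sin²2θ/(4u^{3/2}),  u = L² − r² sin²θ = 0.0141428 m².
Substituting r = 0.0338 m, L = 0.1214 m, θ = 46.2°: d²x/dθ² = -0.023186 m.
a = ω²·d²x/dθ² = (487)²·(-0.023186) = -5499.6 m/s²;  |a| = 5499.6 m/s².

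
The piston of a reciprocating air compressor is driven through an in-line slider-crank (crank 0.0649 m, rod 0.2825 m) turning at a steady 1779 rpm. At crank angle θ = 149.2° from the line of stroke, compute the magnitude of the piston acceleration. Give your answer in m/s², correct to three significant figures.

1680

ω = 2π·1779/60 = 186.3 rad/s
x(θ) = r cosθ + √(L² − r² sin²θ); with ω constant, a = ω²·d²x/dθ².
d²x/dθ² = −r cosθ − r²(cos2θ)/√u − r⁴ sin²2θ/(4u^{3/2}),  u = L² − r² sin²θ = 0.0787019 m².
Substituting r = 0.0649 m, L = 0.2825 m, θ = 149.2°: d²x/dθ² = +0.04845 m.
a = ω²·d²x/dθ² = (186.3)²·(+0.04845) = +1681.5 m/s²;  |a| = 1681.5 m/s².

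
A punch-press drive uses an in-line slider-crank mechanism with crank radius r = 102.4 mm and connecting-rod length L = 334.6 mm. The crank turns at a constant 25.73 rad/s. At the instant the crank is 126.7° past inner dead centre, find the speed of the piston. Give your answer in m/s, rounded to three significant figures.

1.71

ω = 25.73 rad/s
For an in-line slider-crank, x = r cosθ + √(L² − r² sin²θ), so v = −rω sinθ·[1 + r cosθ/√(L² − r² sin²θ)].
With r = 0.1024 m, L = 0.3346 m, θ = 126.7°: √(L² − r² sin²θ) = 0.32437 m.
v = −0.1024·25.73·0.80178·[1 + 0.1024·-0.59763/0.32437] = -1.7139 m/s.
|v| = 1.7139 m/s.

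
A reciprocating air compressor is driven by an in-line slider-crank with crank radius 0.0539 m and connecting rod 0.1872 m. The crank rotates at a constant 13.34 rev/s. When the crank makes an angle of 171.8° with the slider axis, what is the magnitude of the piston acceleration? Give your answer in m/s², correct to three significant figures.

270

ω = 2π·13.3 = 83.82 rad/s
x(θ) = r cosθ + √(L² − r² sin²θ); with ω constant, a = ω²·d²x/dθ².
d²x/dθ² = −r cosθ − r²(cos2θ)/√u − r⁴ sin²2θ/(4u^{3/2}),  u = L² − r² sin²θ = 0.0349847 m².
Substituting r = 0.0539 m, L = 0.1872 m, θ = 171.8°: d²x/dθ² = +0.038423 m.
a = ω²·d²x/dθ² = (83.82)²·(+0.038423) = +269.94 m/s²;  |a| = 269.94 m/s².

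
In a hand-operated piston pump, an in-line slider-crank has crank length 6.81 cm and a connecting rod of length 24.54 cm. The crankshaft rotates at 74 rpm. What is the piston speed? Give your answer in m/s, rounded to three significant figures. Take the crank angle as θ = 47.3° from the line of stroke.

ω = 2π·74/60 = 7.749 rad/s
For an in-line slider-crank, x = r cosθ + √(L² − r² sin²θ), so v = −rω sinθ·[1 + r cosθ/√(L² − r² sin²θ)].
With r = 0.0681 m, L = 0.2454 m, θ = 47.3°: √(L² − r² sin²θ) = 0.24024 m.
v = −0.0681·7.749·0.73491·[1 + 0.0681·0.67816/0.24024] = -0.46239 m/s.
|v| = 0.46239 m/s.

0.462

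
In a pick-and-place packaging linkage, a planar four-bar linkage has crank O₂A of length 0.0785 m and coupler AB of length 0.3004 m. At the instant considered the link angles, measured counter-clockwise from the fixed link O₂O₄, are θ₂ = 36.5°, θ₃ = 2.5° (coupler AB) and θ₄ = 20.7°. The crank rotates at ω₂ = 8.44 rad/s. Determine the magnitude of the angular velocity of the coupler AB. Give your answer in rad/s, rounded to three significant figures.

ω₂ = 8.44 rad/s
Differentiating the loop-closure r₂e^{iθ₂}+r₃e^{iθ₃}=r₁+r₄e^{iθ₄} gives r₂ω₂e^{iθ₂}+r₃ω₃e^{iθ₃}=r₄ω₄e^{iθ₄}.
Eliminating the other unknown: ω₃ = r₂ω₂ sin(θ₄−θ₂) / [r₃ sin(θ₃−θ₄)].
Numerator sine = -0.27228; denominator sine = -0.31233.
Result = 0.0785·8.44·(-0.27228) / (0.3004·(-0.31233)) = +1.9227 rad/s; magnitude 1.9227 rad/s.

1.92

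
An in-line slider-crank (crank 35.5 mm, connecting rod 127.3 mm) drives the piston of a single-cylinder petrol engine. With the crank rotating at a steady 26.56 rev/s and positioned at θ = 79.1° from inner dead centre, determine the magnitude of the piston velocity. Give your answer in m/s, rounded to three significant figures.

ω = 2π·26.6 = 166.9 rad/s
For an in-line slider-crank, x = r cosθ + √(L² − r² sin²θ), so v = −rω sinθ·[1 + r cosθ/√(L² − r² sin²θ)].
With r = 0.0355 m, L = 0.1273 m, θ = 79.1°: √(L² − r² sin²θ) = 0.12243 m.
v = −0.0355·166.9·0.98196·[1 + 0.0355·0.18910/0.12243] = -6.1364 m/s.
|v| = 6.1364 m/s.

6.14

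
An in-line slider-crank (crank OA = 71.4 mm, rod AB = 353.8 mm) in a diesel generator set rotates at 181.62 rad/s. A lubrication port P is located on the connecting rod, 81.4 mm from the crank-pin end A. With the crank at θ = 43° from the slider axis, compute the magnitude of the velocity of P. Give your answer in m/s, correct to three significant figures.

ω = 181.6 rad/s.  Crank-pin speed |V_A| = rω = 12.968 m/s, perpendicular to OA.
Rod angle: sinφ = −(r/L) sinθ ⇒ φ = -7.911°; ω_rod = −rω cosθ/√(L²−r²sin²θ) = -27.064 rad/s.
V_P = V_A + ω_rod × AP, with AP = 0.0814 m along the rod.
Components: V_Px = −rω sinθ − a·ω_rod·sinφ = -9.1471 m/s;  V_Py = rω cosθ + a·ω_rod·cosφ = +7.3019 m/s.
|V_P| = √(V_Px² + V_Py²) = 11.704 m/s.

11.7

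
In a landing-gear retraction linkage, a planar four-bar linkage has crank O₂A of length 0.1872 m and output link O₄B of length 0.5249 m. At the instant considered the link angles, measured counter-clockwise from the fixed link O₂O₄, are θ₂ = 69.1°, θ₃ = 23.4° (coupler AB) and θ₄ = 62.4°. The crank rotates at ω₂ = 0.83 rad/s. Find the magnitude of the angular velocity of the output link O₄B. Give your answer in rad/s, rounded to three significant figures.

0.337

ω₂ = 0.83 rad/s
Differentiating the loop-closure r₂e^{iθ₂}+r₃e^{iθ₃}=r₁+r₄e^{iθ₄} gives r₂ω₂e^{iθ₂}+r₃ω₃e^{iθ₃}=r₄ω₄e^{iθ₄}.
Eliminating the other unknown: ω₄ = r₂ω₂ sin(θ₂−θ₃) / [r₄ sin(θ₄−θ₃)].
Numerator sine = +0.71569; denominator sine = +0.62932.
Result = 0.1872·0.83·(+0.71569) / (0.5249·(+0.62932)) = +0.33664 rad/s; magnitude 0.33664 rad/s.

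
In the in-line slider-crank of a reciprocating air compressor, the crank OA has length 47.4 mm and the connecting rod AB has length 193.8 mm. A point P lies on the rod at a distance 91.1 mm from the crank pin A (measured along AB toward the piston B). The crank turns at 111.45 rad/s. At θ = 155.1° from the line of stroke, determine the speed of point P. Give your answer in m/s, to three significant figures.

3.23

ω = 111.5 rad/s.  Crank-pin speed |V_A| = rω = 5.2827 m/s, perpendicular to OA.
Rod angle: sinφ = −(r/L) sinθ ⇒ φ = -5.911°; ω_rod = −rω cosθ/√(L²−r²sin²θ) = +24.857 rad/s.
V_P = V_A + ω_rod × AP, with AP = 0.0911 m along the rod.
Components: V_Px = −rω sinθ − a·ω_rod·sinφ = -1.991 m/s;  V_Py = rω cosθ + a·ω_rod·cosφ = -2.5392 m/s.
|V_P| = √(V_Px² + V_Py²) = 3.2268 m/s.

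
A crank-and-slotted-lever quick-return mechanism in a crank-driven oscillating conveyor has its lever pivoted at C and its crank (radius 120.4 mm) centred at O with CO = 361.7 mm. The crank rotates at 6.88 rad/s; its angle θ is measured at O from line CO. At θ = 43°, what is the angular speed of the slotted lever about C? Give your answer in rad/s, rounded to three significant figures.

ω = 6.88 rad/s
Crank pin A relative to C: A = (d + r cosθ, r sinθ); lever angle φ = atan2(r sinθ, d + r cosθ).
Differentiating tanφ: φ̇ = rω(d cosθ + r)/(d² + r² + 2dr cosθ).
d² + r² + 2dr cosθ = |CA|² = 0.209022 m²;  d cosθ + r = +0.38493 m.
|ω_lever| = |0.1204·6.88·+0.38493| / 0.209022 = 1.5255 rad/s.

1.53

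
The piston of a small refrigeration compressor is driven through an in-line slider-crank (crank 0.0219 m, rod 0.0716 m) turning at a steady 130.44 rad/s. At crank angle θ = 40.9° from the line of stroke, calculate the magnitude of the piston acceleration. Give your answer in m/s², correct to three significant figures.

301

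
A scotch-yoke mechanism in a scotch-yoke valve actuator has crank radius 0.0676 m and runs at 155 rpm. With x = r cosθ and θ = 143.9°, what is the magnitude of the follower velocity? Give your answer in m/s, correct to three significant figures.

ω = 16.23 rad/s (from 155 rpm).
x = r cosθ ⇒ ẋ = −rω sinθ.
|v| = rω|sinθ| = 0.0676·16.23·|sin 143.9°| = 0.6465 m/s.

0.646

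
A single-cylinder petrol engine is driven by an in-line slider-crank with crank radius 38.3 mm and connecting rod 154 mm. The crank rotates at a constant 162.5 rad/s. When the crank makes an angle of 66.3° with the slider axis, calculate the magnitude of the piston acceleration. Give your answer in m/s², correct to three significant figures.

234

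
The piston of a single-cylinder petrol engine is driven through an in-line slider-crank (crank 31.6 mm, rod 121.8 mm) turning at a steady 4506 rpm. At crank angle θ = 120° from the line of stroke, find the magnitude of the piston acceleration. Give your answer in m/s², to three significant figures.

4430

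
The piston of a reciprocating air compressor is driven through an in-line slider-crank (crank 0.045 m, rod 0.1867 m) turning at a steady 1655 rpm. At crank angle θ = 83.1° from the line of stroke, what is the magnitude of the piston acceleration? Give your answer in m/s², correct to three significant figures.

163

ω = 2π·1655/60 = 173.3 rad/s
x(θ) = r cosθ + √(L² − r² sin²θ); with ω constant, a = ω²·d²x/dθ².
d²x/dθ² = −r cosθ − r²(cos2θ)/√u − r⁴ sin²2θ/(4u^{3/2}),  u = L² − r² sin²θ = 0.0328611 m².
Substituting r = 0.045 m, L = 0.1867 m, θ = 83.1°: d²x/dθ² = +0.0054324 m.
a = ω²·d²x/dθ² = (173.3)²·(+0.0054324) = +163.17 m/s²;  |a| = 163.17 m/s².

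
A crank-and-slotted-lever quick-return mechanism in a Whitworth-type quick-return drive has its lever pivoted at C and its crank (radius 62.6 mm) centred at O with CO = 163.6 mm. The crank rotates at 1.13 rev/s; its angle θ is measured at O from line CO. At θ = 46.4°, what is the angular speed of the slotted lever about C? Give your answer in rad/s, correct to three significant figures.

ω = 7.1 rad/s (from 1.13 rev/s).
Crank pin A relative to C: A = (d + r cosθ, r sinθ); lever angle φ = atan2(r sinθ, d + r cosθ).
Differentiating tanφ: φ̇ = rω(d cosθ + r)/(d² + r² + 2dr cosθ).
d² + r² + 2dr cosθ = |CA|² = 0.044809 m²;  d cosθ + r = +0.17542 m.
|ω_lever| = |0.0626·7.1·+0.17542| / 0.044809 = 1.74 rad/s.

1.74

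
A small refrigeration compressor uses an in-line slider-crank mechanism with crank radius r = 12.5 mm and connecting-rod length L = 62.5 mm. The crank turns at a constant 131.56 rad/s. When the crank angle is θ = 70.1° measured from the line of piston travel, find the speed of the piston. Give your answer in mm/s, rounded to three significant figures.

ω = 131.6 rad/s
For an in-line slider-crank, x = r cosθ + √(L² − r² sin²θ), so v = −rω sinθ·[1 + r cosθ/√(L² − r² sin²θ)].
With r = 0.0125 m, L = 0.0625 m, θ = 70.1°: √(L² − r² sin²θ) = 0.061385 m.
v = −0.0125·131.6·0.94029·[1 + 0.0125·0.34038/0.061385] = -1.6535 m/s.
|v| = 1.6535 m/s = 1653.5 mm/s.

1650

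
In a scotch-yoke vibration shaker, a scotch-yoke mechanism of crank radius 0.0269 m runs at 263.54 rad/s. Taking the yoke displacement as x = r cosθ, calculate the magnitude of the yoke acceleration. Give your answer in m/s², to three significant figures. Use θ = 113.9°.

ω = 263.5 rad/s
x = r cosθ ⇒ ẍ = −rω² cosθ (ω constant).
|a| = rω²|cosθ| = 0.0269·(263.5)²·|cos 113.9°| = 756.92 m/s².

757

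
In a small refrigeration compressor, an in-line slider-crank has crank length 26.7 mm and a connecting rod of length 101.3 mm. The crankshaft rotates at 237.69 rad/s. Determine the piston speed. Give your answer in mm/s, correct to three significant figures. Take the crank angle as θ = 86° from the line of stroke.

ω = 237.7 rad/s
For an in-line slider-crank, x = r cosθ + √(L² − r² sin²θ), so v = −rω sinθ·[1 + r cosθ/√(L² − r² sin²θ)].
With r = 0.0267 m, L = 0.1013 m, θ = 86°: √(L² − r² sin²θ) = 0.097736 m.
v = −0.0267·237.7·0.99756·[1 + 0.0267·0.06976/0.097736] = -6.4515 m/s.
|v| = 6.4515 m/s = 6451.5 mm/s.

6450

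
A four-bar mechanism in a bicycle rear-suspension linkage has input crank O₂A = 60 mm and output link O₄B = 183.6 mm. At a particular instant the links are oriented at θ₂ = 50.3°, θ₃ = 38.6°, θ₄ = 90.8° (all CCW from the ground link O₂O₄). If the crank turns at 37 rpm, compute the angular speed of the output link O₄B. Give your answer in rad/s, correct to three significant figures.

0.325

ω₂ = 3.875 rad/s (from 37 rpm).
Differentiating the loop-closure r₂e^{iθ₂}+r₃e^{iθ₃}=r₁+r₄e^{iθ₄} gives r₂ω₂e^{iθ₂}+r₃ω₃e^{iθ₃}=r₄ω₄e^{iθ₄}.
Eliminating the other unknown: ω₄ = r₂ω₂ sin(θ₂−θ₃) / [r₄ sin(θ₄−θ₃)].
Numerator sine = +0.20279; denominator sine = +0.79016.
Result = 0.06·3.875·(+0.20279) / (0.1836·(+0.79016)) = +0.32497 rad/s; magnitude 0.32497 rad/s.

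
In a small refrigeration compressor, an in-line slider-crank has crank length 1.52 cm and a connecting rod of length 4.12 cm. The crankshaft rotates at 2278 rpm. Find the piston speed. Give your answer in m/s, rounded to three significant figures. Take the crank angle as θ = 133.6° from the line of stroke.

1.93

ω = 2π·2278/60 = 238.6 rad/s
For an in-line slider-crank, x = r cosθ + √(L² − r² sin²θ), so v = −rω sinθ·[1 + r cosθ/√(L² − r² sin²θ)].
With r = 0.0152 m, L = 0.0412 m, θ = 133.6°: √(L² − r² sin²θ) = 0.039702 m.
v = −0.0152·238.6·0.72417·[1 + 0.0152·-0.68962/0.039702] = -1.9326 m/s.
|v| = 1.9326 m/s.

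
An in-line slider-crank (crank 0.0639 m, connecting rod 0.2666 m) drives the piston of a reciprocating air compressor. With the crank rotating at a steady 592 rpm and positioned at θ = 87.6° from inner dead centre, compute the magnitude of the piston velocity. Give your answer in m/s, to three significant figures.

4.00

ω = 2π·592/60 = 61.99 rad/s
For an in-line slider-crank, x = r cosθ + √(L² − r² sin²θ), so v = −rω sinθ·[1 + r cosθ/√(L² − r² sin²θ)].
With r = 0.0639 m, L = 0.2666 m, θ = 87.6°: √(L² − r² sin²θ) = 0.25884 m.
v = −0.0639·61.99·0.99912·[1 + 0.0639·0.04188/0.25884] = -3.9989 m/s.
|v| = 3.9989 m/s.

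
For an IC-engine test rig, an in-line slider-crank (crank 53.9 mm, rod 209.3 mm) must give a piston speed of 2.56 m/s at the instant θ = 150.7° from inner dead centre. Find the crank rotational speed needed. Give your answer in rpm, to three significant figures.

1200

For an in-line slider-crank, |v_piston| = rω|sinθ|·[1 + r cosθ/√(L² − r² sin²θ)].
With r = 0.0539 m, L = 0.2093 m, θ = 150.7°: the bracketed kinematic factor |dx/dθ| = 0.020406 m.
ω = v/|dx/dθ| = 2.56/0.020406 = 125.45 rad/s.
N = 60ω/(2π) = 1198 rpm.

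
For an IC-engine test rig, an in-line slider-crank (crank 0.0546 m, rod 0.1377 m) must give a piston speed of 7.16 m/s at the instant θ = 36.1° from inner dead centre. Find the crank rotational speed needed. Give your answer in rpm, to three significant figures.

1600

For an in-line slider-crank, |v_piston| = rω|sinθ|·[1 + r cosθ/√(L² − r² sin²θ)].
With r = 0.0546 m, L = 0.1377 m, θ = 36.1°: the bracketed kinematic factor |dx/dθ| = 0.04277 m.
ω = v/|dx/dθ| = 7.16/0.04277 = 167.41 rad/s.
N = 60ω/(2π) = 1598.6 rpm.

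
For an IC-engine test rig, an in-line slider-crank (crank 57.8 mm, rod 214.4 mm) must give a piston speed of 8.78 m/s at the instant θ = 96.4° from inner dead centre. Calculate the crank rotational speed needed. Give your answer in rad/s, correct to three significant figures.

For an in-line slider-crank, |v_piston| = rω|sinθ|·[1 + r cosθ/√(L² − r² sin²θ)].
With r = 0.0578 m, L = 0.2144 m, θ = 96.4°: the bracketed kinematic factor |dx/dθ| = 0.055648 m.
ω = v/|dx/dθ| = 8.78/0.055648 = 157.78 rad/s.

158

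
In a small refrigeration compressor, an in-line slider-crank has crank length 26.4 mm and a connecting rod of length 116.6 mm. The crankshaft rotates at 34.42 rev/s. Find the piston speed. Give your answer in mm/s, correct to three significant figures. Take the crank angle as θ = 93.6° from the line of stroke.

5620

ω = 2π·34.4 = 216.3 rad/s
For an in-line slider-crank, x = r cosθ + √(L² − r² sin²θ), so v = −rω sinθ·[1 + r cosθ/√(L² − r² sin²θ)].
With r = 0.0264 m, L = 0.1166 m, θ = 93.6°: √(L² − r² sin²θ) = 0.11358 m.
v = −0.0264·216.3·0.99803·[1 + 0.0264·-0.06279/0.11358] = -5.615 m/s.
|v| = 5.615 m/s = 5615 mm/s.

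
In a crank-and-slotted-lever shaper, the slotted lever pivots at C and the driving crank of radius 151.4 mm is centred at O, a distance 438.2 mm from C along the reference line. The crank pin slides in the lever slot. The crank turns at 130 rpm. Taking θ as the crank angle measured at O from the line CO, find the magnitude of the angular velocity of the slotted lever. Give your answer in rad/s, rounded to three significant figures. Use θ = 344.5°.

ω = 13.61 rad/s (from 130 rpm).
Crank pin A relative to C: A = (d + r cosθ, r sinθ); lever angle φ = atan2(r sinθ, d + r cosθ).
Differentiating tanφ: φ̇ = rω(d cosθ + r)/(d² + r² + 2dr cosθ).
d² + r² + 2dr cosθ = |CA|² = 0.342802 m²;  d cosθ + r = +0.57366 m.
|ω_lever| = |0.1514·13.61·+0.57366| / 0.342802 = 3.4491 rad/s.

3.45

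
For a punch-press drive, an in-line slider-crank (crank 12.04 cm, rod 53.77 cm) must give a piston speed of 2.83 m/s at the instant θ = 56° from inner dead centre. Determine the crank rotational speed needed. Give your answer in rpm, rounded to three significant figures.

240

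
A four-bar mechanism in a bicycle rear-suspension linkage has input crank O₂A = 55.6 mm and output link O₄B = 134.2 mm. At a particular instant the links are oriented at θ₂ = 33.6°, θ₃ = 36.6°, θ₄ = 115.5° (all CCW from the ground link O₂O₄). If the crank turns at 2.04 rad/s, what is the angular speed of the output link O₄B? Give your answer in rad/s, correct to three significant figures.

0.0451

ω₂ = 2.04 rad/s
Differentiating the loop-closure r₂e^{iθ₂}+r₃e^{iθ₃}=r₁+r₄e^{iθ₄} gives r₂ω₂e^{iθ₂}+r₃ω₃e^{iθ₃}=r₄ω₄e^{iθ₄}.
Eliminating the other unknown: ω₄ = r₂ω₂ sin(θ₂−θ₃) / [r₄ sin(θ₄−θ₃)].
Numerator sine = -0.05234; denominator sine = +0.98129.
Result = 0.0556·2.04·(-0.05234) / (0.1342·(+0.98129)) = -0.045077 rad/s; magnitude 0.045077 rad/s.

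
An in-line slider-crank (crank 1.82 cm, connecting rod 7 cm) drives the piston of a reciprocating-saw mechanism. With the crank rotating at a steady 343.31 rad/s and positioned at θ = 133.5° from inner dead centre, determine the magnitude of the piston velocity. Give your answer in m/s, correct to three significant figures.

3.71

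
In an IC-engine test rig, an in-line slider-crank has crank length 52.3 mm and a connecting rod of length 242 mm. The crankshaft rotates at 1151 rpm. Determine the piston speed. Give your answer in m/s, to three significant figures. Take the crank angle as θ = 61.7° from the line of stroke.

6.13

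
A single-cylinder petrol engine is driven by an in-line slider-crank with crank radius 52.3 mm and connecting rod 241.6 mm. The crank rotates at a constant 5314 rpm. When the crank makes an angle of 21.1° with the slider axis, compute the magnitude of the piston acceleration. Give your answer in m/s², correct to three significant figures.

ω = 2π·5314/60 = 556.5 rad/s
x(θ) = r cosθ + √(L² − r² sin²θ); with ω constant, a = ω²·d²x/dθ².
d²x/dθ² = −r cosθ − r²(cos2θ)/√u − r⁴ sin²2θ/(4u^{3/2}),  u = L² − r² sin²θ = 0.0580161 m².
Substituting r = 0.0523 m, L = 0.2416 m, θ = 21.1°: d²x/dθ² = -0.057267 m.
a = ω²·d²x/dθ² = (556.5)²·(-0.057267) = -17734 m/s²;  |a| = 17734 m/s².

17700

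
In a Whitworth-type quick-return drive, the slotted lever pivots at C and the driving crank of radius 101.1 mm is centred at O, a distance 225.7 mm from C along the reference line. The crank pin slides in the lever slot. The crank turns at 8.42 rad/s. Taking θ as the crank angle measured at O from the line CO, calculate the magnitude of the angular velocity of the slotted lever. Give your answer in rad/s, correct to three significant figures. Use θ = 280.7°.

1.75

ω = 8.42 rad/s
Crank pin A relative to C: A = (d + r cosθ, r sinθ); lever angle φ = atan2(r sinθ, d + r cosθ).
Differentiating tanφ: φ̇ = rω(d cosθ + r)/(d² + r² + 2dr cosθ).
d² + r² + 2dr cosθ = |CA|² = 0.0696349 m²;  d cosθ + r = +0.143 m.
|ω_lever| = |0.1011·8.42·+0.143| / 0.0696349 = 1.7482 rad/s.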